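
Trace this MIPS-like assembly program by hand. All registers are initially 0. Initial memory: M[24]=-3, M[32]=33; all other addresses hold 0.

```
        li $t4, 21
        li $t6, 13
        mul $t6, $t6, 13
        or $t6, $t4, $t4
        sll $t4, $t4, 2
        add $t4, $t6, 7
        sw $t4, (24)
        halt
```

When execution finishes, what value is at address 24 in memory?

28

li $t4, 21 → $t4=21
li $t6, 13 → $t6=13
mul $t6, $t6, 13 → $t6=13*13=169
or $t6, $t4, $t4 → $t6=21|21=21
sll $t4, $t4, 2 → $t4=21<<2=84
add $t4, $t6, 7 → $t4=21+7=28
sw $t4, (24) → M[24]=28
halt.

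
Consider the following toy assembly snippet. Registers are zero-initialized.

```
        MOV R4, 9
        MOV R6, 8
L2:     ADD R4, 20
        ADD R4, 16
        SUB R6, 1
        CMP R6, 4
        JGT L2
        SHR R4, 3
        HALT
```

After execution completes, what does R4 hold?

MOV R4, 9 → R4=9
MOV R6, 8 → R6=8
ADD R4, 20 → R4=9+20=29
ADD R4, 16 → R4=29+16=45
SUB R6, 1 → R6=8-1=7
CMP R6, 4  (cmp 7,4)
JGT L2: taken
ADD R4, 20 → R4=45+20=65
ADD R4, 16 → R4=65+16=81
SUB R6, 1 → R6=7-1=6
CMP R6, 4  (cmp 6,4)
JGT L2: taken
ADD R4, 20 → R4=81+20=101
ADD R4, 16 → R4=101+16=117
SUB R6, 1 → R6=6-1=5
CMP R6, 4  (cmp 5,4)
JGT L2: taken
ADD R4, 20 → R4=117+20=137
ADD R4, 16 → R4=137+16=153
SUB R6, 1 → R6=5-1=4
CMP R6, 4  (cmp 4,4)
JGT L2: not taken
SHR R4, 3 → R4=153>>3=19
halt.

19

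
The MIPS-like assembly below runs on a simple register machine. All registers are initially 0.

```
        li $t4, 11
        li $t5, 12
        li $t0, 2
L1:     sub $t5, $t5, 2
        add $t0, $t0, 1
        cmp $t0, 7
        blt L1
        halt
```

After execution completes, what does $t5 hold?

$t4=11
$t5=12
$t0=2
$t5=12-2=10
$t0=2+1=3
cmp $t0, 7  (cmp 3,7)
blt L1: taken
$t5=10-2=8
$t0=3+1=4
cmp $t0, 7  (cmp 4,7)
blt L1: taken
$t5=8-2=6
$t0=4+1=5
cmp $t0, 7  (cmp 5,7)
blt L1: taken
$t5=6-2=4
$t0=5+1=6
cmp $t0, 7  (cmp 6,7)
blt L1: taken
$t5=4-2=2
$t0=6+1=7
cmp $t0, 7  (cmp 7,7)
blt L1: not taken
halt.

2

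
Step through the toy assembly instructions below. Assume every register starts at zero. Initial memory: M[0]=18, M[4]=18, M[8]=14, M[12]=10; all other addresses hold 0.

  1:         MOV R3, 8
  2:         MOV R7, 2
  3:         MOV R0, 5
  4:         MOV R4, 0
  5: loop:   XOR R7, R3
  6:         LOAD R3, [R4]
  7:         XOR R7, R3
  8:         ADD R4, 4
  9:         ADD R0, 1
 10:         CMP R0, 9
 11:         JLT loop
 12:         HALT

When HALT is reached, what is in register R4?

after MOV R3, 8: R3=8
after MOV R7, 2: R7=2
after MOV R0, 5: R0=5
after MOV R4, 0: R4=0
after XOR R7, R3: R7=2^8=10
after LOAD R3, [R4]: R3=M[0]=18
after XOR R7, R3: R7=10^18=24
after ADD R4, 4: R4=0+4=4
after ADD R0, 1: R0=5+1=6
CMP R0, 9  (cmp 6,9)
JLT loop: taken
after XOR R7, R3: R7=24^18=10
after LOAD R3, [R4]: R3=M[4]=18
after XOR R7, R3: R7=10^18=24
after ADD R4, 4: R4=4+4=8
after ADD R0, 1: R0=6+1=7
CMP R0, 9  (cmp 7,9)
JLT loop: taken
after XOR R7, R3: R7=24^18=10
after LOAD R3, [R4]: R3=M[8]=14
after XOR R7, R3: R7=10^14=4
after ADD R4, 4: R4=8+4=12
after ADD R0, 1: R0=7+1=8
CMP R0, 9  (cmp 8,9)
JLT loop: taken
after XOR R7, R3: R7=4^14=10
after LOAD R3, [R4]: R3=M[12]=10
after XOR R7, R3: R7=10^10=0
after ADD R4, 4: R4=12+4=16
after ADD R0, 1: R0=8+1=9
CMP R0, 9  (cmp 9,9)
JLT loop: not taken
halt.

16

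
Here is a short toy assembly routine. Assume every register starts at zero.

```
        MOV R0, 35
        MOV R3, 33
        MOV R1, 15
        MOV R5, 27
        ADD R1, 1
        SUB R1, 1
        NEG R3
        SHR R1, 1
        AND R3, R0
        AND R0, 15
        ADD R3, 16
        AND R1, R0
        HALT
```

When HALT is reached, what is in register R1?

3

R0=35
R3=33
R1=15
R5=27
R1=15+1=16
R1=16-1=15
R3=-(33)=-33
R1=15>>1=7
R3=(-33)&35=3
R0=35&15=3
R3=3+16=19
R1=7&3=3
halt.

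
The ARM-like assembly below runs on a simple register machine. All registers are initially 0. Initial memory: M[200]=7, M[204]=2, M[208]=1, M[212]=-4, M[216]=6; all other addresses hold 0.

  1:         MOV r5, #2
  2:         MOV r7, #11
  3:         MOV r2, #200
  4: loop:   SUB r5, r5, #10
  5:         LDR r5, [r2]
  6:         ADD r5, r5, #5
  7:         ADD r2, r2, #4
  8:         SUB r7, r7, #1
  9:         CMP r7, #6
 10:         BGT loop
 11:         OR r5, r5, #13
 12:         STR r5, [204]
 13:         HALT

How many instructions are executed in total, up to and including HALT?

MOV r5, #2 → r5=2
MOV r7, #11 → r7=11
MOV r2, #200 → r2=200
SUB r5, r5, #10 → r5=2-10=-8
LDR r5, [r2] → r5=M[200]=7
ADD r5, r5, #5 → r5=7+5=12
ADD r2, r2, #4 → r2=200+4=204
SUB r7, r7, #1 → r7=11-1=10
CMP r7, #6  (cmp 10,6)
BGT loop: taken
SUB r5, r5, #10 → r5=12-10=2
LDR r5, [r2] → r5=M[204]=2
ADD r5, r5, #5 → r5=2+5=7
ADD r2, r2, #4 → r2=204+4=208
SUB r7, r7, #1 → r7=10-1=9
CMP r7, #6  (cmp 9,6)
BGT loop: taken
SUB r5, r5, #10 → r5=7-10=-3
LDR r5, [r2] → r5=M[208]=1
ADD r5, r5, #5 → r5=1+5=6
ADD r2, r2, #4 → r2=208+4=212
SUB r7, r7, #1 → r7=9-1=8
CMP r7, #6  (cmp 8,6)
BGT loop: taken
SUB r5, r5, #10 → r5=6-10=-4
LDR r5, [r2] → r5=M[212]=-4
ADD r5, r5, #5 → r5=(-4)+5=1
ADD r2, r2, #4 → r2=212+4=216
SUB r7, r7, #1 → r7=8-1=7
CMP r7, #6  (cmp 7,6)
BGT loop: taken
SUB r5, r5, #10 → r5=1-10=-9
LDR r5, [r2] → r5=M[216]=6
ADD r5, r5, #5 → r5=6+5=11
ADD r2, r2, #4 → r2=216+4=220
SUB r7, r7, #1 → r7=7-1=6
CMP r7, #6  (cmp 6,6)
BGT loop: not taken
OR r5, r5, #13 → r5=11|13=15
STR r5, [204] → M[204]=15
halt.
Total executed instructions: 41.

41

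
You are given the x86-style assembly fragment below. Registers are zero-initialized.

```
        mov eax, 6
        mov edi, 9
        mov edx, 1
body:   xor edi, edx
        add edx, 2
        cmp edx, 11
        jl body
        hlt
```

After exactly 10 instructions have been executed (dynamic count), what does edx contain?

mov eax, 6 → eax=6
mov edi, 9 → edi=9
mov edx, 1 → edx=1
xor edi, edx → edi=9^1=8
add edx, 2 → edx=1+2=3
cmp edx, 11  (cmp 3,11)
jl body: taken
xor edi, edx → edi=8^3=11
add edx, 2 → edx=3+2=5
cmp edx, 11  (cmp 5,11)
After step 10: edx = 5.

5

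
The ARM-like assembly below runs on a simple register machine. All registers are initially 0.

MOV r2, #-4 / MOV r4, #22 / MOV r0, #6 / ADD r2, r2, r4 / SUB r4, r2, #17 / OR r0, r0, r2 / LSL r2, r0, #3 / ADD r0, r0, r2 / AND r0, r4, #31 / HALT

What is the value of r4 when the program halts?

MOV r2, #-4 → r2=-4
MOV r4, #22 → r4=22
MOV r0, #6 → r0=6
ADD r2, r2, r4 → r2=(-4)+22=18
SUB r4, r2, #17 → r4=18-17=1
OR r0, r0, r2 → r0=6|18=22
LSL r2, r0, #3 → r2=22<<3=176
ADD r0, r0, r2 → r0=22+176=198
AND r0, r4, #31 → r0=1&31=1
halt.

1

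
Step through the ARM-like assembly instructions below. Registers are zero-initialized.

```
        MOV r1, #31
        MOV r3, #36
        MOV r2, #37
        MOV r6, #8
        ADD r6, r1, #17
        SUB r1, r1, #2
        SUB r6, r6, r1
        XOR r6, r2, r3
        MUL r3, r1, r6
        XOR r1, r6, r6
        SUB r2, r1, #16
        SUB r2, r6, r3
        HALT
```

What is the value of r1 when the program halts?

MOV r1, #31 → r1=31
MOV r3, #36 → r3=36
MOV r2, #37 → r2=37
MOV r6, #8 → r6=8
ADD r6, r1, #17 → r6=31+17=48
SUB r1, r1, #2 → r1=31-2=29
SUB r6, r6, r1 → r6=48-29=19
XOR r6, r2, r3 → r6=37^36=1
MUL r3, r1, r6 → r3=29*1=29
XOR r1, r6, r6 → r1=1^1=0
SUB r2, r1, #16 → r2=0-16=-16
SUB r2, r6, r3 → r2=1-29=-28
halt.

0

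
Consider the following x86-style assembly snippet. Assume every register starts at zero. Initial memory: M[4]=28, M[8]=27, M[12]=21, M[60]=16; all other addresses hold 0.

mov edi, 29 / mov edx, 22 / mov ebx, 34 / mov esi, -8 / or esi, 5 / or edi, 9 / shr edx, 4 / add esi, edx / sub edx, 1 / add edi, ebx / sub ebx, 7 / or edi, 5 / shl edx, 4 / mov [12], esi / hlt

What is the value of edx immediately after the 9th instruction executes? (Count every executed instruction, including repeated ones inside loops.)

0

edi=29
edx=22
ebx=34
esi=-8
esi=(-8)|5=-3
edi=29|9=29
edx=22>>4=1
esi=(-3)+1=-2
edx=1-1=0
After step 9: edx = 0.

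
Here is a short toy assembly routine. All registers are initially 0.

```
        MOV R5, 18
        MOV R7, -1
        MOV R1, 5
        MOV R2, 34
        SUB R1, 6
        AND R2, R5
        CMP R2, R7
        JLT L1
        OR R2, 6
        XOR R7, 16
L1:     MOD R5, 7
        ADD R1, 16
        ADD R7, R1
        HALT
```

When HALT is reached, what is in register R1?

R5=18
R7=-1
R1=5
R2=34
R1=5-6=-1
R2=34&18=2
CMP R2, R7  (cmp 2,-1)
JLT L1: not taken
R2=2|6=6
R7=(-1)^16=-17
R5=18%7=4
R1=(-1)+16=15
R7=(-17)+15=-2
halt.

15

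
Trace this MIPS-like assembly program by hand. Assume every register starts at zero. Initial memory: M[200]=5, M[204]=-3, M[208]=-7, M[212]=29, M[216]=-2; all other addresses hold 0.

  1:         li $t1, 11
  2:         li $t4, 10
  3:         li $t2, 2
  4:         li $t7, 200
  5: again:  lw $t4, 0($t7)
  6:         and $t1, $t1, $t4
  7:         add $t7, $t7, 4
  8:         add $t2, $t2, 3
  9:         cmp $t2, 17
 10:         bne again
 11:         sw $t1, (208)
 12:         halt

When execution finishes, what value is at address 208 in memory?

after li $t1, 11: $t1=11
after li $t4, 10: $t4=10
after li $t2, 2: $t2=2
after li $t7, 200: $t7=200
after lw $t4, 0($t7): $t4=M[200]=5
after and $t1, $t1, $t4: $t1=11&5=1
after add $t7, $t7, 4: $t7=200+4=204
after add $t2, $t2, 3: $t2=2+3=5
cmp $t2, 17  (cmp 5,17)
bne again: taken
after lw $t4, 0($t7): $t4=M[204]=-3
after and $t1, $t1, $t4: $t1=1&(-3)=1
after add $t7, $t7, 4: $t7=204+4=208
after add $t2, $t2, 3: $t2=5+3=8
cmp $t2, 17  (cmp 8,17)
bne again: taken
after lw $t4, 0($t7): $t4=M[208]=-7
after and $t1, $t1, $t4: $t1=1&(-7)=1
after add $t7, $t7, 4: $t7=208+4=212
after add $t2, $t2, 3: $t2=8+3=11
cmp $t2, 17  (cmp 11,17)
bne again: taken
after lw $t4, 0($t7): $t4=M[212]=29
after and $t1, $t1, $t4: $t1=1&29=1
after add $t7, $t7, 4: $t7=212+4=216
after add $t2, $t2, 3: $t2=11+3=14
cmp $t2, 17  (cmp 14,17)
bne again: taken
after lw $t4, 0($t7): $t4=M[216]=-2
after and $t1, $t1, $t4: $t1=1&(-2)=0
after add $t7, $t7, 4: $t7=216+4=220
after add $t2, $t2, 3: $t2=14+3=17
cmp $t2, 17  (cmp 17,17)
bne again: not taken
sw $t1, (208) → M[208]=0
halt.

0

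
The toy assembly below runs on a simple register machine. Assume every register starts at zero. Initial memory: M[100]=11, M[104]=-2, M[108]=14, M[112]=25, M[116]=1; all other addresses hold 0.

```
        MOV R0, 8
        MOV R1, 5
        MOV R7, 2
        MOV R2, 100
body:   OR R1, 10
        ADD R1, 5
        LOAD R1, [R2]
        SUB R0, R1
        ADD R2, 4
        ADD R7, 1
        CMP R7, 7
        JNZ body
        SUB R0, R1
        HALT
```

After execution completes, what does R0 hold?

-42

after MOV R0, 8: R0=8
after MOV R1, 5: R1=5
after MOV R7, 2: R7=2
after MOV R2, 100: R2=100
after OR R1, 10: R1=5|10=15
after ADD R1, 5: R1=15+5=20
after LOAD R1, [R2]: R1=M[100]=11
after SUB R0, R1: R0=8-11=-3
after ADD R2, 4: R2=100+4=104
after ADD R7, 1: R7=2+1=3
CMP R7, 7  (cmp 3,7)
JNZ body: taken
after OR R1, 10: R1=11|10=11
after ADD R1, 5: R1=11+5=16
after LOAD R1, [R2]: R1=M[104]=-2
after SUB R0, R1: R0=(-3)-(-2)=-1
after ADD R2, 4: R2=104+4=108
after ADD R7, 1: R7=3+1=4
CMP R7, 7  (cmp 4,7)
JNZ body: taken
after OR R1, 10: R1=(-2)|10=-2
after ADD R1, 5: R1=(-2)+5=3
after LOAD R1, [R2]: R1=M[108]=14
after SUB R0, R1: R0=(-1)-14=-15
after ADD R2, 4: R2=108+4=112
after ADD R7, 1: R7=4+1=5
CMP R7, 7  (cmp 5,7)
JNZ body: taken
after OR R1, 10: R1=14|10=14
after ADD R1, 5: R1=14+5=19
after LOAD R1, [R2]: R1=M[112]=25
after SUB R0, R1: R0=(-15)-25=-40
after ADD R2, 4: R2=112+4=116
after ADD R7, 1: R7=5+1=6
CMP R7, 7  (cmp 6,7)
JNZ body: taken
after OR R1, 10: R1=25|10=27
after ADD R1, 5: R1=27+5=32
after LOAD R1, [R2]: R1=M[116]=1
after SUB R0, R1: R0=(-40)-1=-41
after ADD R2, 4: R2=116+4=120
after ADD R7, 1: R7=6+1=7
CMP R7, 7  (cmp 7,7)
JNZ body: not taken
after SUB R0, R1: R0=(-41)-1=-42
halt.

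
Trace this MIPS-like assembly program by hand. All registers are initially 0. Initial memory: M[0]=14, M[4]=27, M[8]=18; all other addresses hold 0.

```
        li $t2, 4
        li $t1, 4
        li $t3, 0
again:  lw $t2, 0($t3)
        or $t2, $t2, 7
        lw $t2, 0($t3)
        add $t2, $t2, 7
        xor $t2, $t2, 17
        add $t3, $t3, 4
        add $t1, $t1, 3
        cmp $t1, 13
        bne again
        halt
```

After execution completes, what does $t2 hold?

after li $t2, 4: $t2=4
after li $t1, 4: $t1=4
after li $t3, 0: $t3=0
after lw $t2, 0($t3): $t2=M[0]=14
after or $t2, $t2, 7: $t2=14|7=15
after lw $t2, 0($t3): $t2=M[0]=14
after add $t2, $t2, 7: $t2=14+7=21
after xor $t2, $t2, 17: $t2=21^17=4
after add $t3, $t3, 4: $t3=0+4=4
after add $t1, $t1, 3: $t1=4+3=7
cmp $t1, 13  (cmp 7,13)
bne again: taken
after lw $t2, 0($t3): $t2=M[4]=27
after or $t2, $t2, 7: $t2=27|7=31
after lw $t2, 0($t3): $t2=M[4]=27
after add $t2, $t2, 7: $t2=27+7=34
after xor $t2, $t2, 17: $t2=34^17=51
after add $t3, $t3, 4: $t3=4+4=8
after add $t1, $t1, 3: $t1=7+3=10
cmp $t1, 13  (cmp 10,13)
bne again: taken
after lw $t2, 0($t3): $t2=M[8]=18
after or $t2, $t2, 7: $t2=18|7=23
after lw $t2, 0($t3): $t2=M[8]=18
after add $t2, $t2, 7: $t2=18+7=25
after xor $t2, $t2, 17: $t2=25^17=8
after add $t3, $t3, 4: $t3=8+4=12
after add $t1, $t1, 3: $t1=10+3=13
cmp $t1, 13  (cmp 13,13)
bne again: not taken
halt.

8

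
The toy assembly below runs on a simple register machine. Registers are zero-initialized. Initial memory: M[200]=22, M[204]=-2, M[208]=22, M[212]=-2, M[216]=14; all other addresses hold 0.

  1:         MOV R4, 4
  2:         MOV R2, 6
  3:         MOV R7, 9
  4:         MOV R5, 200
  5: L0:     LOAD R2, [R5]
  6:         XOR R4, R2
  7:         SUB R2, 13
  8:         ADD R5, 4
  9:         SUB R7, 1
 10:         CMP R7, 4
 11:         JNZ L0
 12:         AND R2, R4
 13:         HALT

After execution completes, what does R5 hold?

220

R4=4
R2=6
R7=9
R5=200
R2=M[200]=22
R4=4^22=18
R2=22-13=9
R5=200+4=204
R7=9-1=8
CMP R7, 4  (cmp 8,4)
JNZ L0: taken
R2=M[204]=-2
R4=18^(-2)=-20
R2=(-2)-13=-15
R5=204+4=208
R7=8-1=7
CMP R7, 4  (cmp 7,4)
JNZ L0: taken
R2=M[208]=22
R4=(-20)^22=-6
R2=22-13=9
R5=208+4=212
R7=7-1=6
CMP R7, 4  (cmp 6,4)
JNZ L0: taken
R2=M[212]=-2
R4=(-6)^(-2)=4
R2=(-2)-13=-15
R5=212+4=216
R7=6-1=5
CMP R7, 4  (cmp 5,4)
JNZ L0: taken
R2=M[216]=14
R4=4^14=10
R2=14-13=1
R5=216+4=220
R7=5-1=4
CMP R7, 4  (cmp 4,4)
JNZ L0: not taken
R2=1&10=0
halt.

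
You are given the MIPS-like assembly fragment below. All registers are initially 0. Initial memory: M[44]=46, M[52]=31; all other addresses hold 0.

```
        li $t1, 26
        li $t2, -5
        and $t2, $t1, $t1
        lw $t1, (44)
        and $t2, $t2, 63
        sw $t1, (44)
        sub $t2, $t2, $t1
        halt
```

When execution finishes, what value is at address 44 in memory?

46

li $t1, 26 → $t1=26
li $t2, -5 → $t2=-5
and $t2, $t1, $t1 → $t2=26&26=26
lw $t1, (44) → $t1=M[44]=46
and $t2, $t2, 63 → $t2=26&63=26
sw $t1, (44) → M[44]=46
sub $t2, $t2, $t1 → $t2=26-46=-20
halt.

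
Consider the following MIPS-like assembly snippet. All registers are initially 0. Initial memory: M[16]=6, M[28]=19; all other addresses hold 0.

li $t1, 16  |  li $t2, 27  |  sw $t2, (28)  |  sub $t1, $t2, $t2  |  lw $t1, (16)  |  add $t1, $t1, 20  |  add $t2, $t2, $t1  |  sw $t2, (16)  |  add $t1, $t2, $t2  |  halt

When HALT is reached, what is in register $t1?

106

li $t1, 16 → $t1=16
li $t2, 27 → $t2=27
sw $t2, (28) → M[28]=27
sub $t1, $t2, $t2 → $t1=27-27=0
lw $t1, (16) → $t1=M[16]=6
add $t1, $t1, 20 → $t1=6+20=26
add $t2, $t2, $t1 → $t2=27+26=53
sw $t2, (16) → M[16]=53
add $t1, $t2, $t2 → $t1=53+53=106
halt.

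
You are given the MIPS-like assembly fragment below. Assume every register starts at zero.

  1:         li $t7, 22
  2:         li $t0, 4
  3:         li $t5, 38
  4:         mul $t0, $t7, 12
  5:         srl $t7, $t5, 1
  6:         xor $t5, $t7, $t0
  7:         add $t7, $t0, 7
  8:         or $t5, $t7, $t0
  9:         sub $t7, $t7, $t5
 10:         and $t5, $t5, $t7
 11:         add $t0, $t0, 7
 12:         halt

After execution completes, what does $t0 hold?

271

li $t7, 22 → $t7=22
li $t0, 4 → $t0=4
li $t5, 38 → $t5=38
mul $t0, $t7, 12 → $t0=22*12=264
srl $t7, $t5, 1 → $t7=38>>1=19
xor $t5, $t7, $t0 → $t5=19^264=283
add $t7, $t0, 7 → $t7=264+7=271
or $t5, $t7, $t0 → $t5=271|264=271
sub $t7, $t7, $t5 → $t7=271-271=0
and $t5, $t5, $t7 → $t5=271&0=0
add $t0, $t0, 7 → $t0=264+7=271
halt.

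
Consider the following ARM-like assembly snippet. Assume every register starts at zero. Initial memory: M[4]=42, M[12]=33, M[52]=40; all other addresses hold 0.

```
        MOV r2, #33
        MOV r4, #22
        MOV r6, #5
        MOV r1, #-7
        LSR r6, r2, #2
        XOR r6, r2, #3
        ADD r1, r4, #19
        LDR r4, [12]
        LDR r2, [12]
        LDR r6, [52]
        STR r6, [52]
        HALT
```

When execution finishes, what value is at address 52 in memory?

r2=33
r4=22
r6=5
r1=-7
r6=33>>2=8
r6=33^3=34
r1=22+19=41
r4=M[12]=33
r2=M[12]=33
r6=M[52]=40
STR r6, [52] → M[52]=40
halt.

40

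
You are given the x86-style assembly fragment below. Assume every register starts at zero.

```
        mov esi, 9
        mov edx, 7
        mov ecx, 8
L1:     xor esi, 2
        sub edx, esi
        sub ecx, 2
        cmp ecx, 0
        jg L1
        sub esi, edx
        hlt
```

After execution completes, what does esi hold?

esi=9
edx=7
ecx=8
esi=9^2=11
edx=7-11=-4
ecx=8-2=6
cmp ecx, 0  (cmp 6,0)
jg L1: taken
esi=11^2=9
edx=(-4)-9=-13
ecx=6-2=4
cmp ecx, 0  (cmp 4,0)
jg L1: taken
esi=9^2=11
edx=(-13)-11=-24
ecx=4-2=2
cmp ecx, 0  (cmp 2,0)
jg L1: taken
esi=11^2=9
edx=(-24)-9=-33
ecx=2-2=0
cmp ecx, 0  (cmp 0,0)
jg L1: not taken
esi=9-(-33)=42
halt.

42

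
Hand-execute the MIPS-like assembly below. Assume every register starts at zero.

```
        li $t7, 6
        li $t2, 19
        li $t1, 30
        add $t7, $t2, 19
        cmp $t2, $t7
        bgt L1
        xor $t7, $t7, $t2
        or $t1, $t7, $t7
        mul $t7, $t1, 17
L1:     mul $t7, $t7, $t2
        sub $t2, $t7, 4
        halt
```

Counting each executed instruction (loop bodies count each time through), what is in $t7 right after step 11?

after li $t7, 6: $t7=6
after li $t2, 19: $t2=19
after li $t1, 30: $t1=30
after add $t7, $t2, 19: $t7=19+19=38
cmp $t2, $t7  (cmp 19,38)
bgt L1: not taken
after xor $t7, $t7, $t2: $t7=38^19=53
after or $t1, $t7, $t7: $t1=53|53=53
after mul $t7, $t1, 17: $t7=53*17=901
after mul $t7, $t7, $t2: $t7=901*19=17119
after sub $t2, $t7, 4: $t2=17119-4=17115
After step 11: $t7 = 17119.

17119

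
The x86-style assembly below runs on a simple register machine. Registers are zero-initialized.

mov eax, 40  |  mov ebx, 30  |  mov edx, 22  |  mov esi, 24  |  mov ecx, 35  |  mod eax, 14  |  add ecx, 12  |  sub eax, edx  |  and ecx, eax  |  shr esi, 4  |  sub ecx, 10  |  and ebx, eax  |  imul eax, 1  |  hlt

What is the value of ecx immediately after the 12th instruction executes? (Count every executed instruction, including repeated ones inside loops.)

eax=40
ebx=30
edx=22
esi=24
ecx=35
eax=40%14=12
ecx=35+12=47
eax=12-22=-10
ecx=47&(-10)=38
esi=24>>4=1
ecx=38-10=28
ebx=30&(-10)=22
After step 12: ecx = 28.

28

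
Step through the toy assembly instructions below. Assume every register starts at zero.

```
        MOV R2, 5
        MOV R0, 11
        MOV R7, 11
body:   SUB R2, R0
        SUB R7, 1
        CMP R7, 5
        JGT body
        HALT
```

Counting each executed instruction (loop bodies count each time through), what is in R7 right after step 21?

after MOV R2, 5: R2=5
after MOV R0, 11: R0=11
after MOV R7, 11: R7=11
after SUB R2, R0: R2=5-11=-6
after SUB R7, 1: R7=11-1=10
CMP R7, 5  (cmp 10,5)
JGT body: taken
after SUB R2, R0: R2=(-6)-11=-17
after SUB R7, 1: R7=10-1=9
CMP R7, 5  (cmp 9,5)
JGT body: taken
after SUB R2, R0: R2=(-17)-11=-28
after SUB R7, 1: R7=9-1=8
CMP R7, 5  (cmp 8,5)
JGT body: taken
after SUB R2, R0: R2=(-28)-11=-39
after SUB R7, 1: R7=8-1=7
CMP R7, 5  (cmp 7,5)
JGT body: taken
after SUB R2, R0: R2=(-39)-11=-50
after SUB R7, 1: R7=7-1=6
After step 21: R7 = 6.

6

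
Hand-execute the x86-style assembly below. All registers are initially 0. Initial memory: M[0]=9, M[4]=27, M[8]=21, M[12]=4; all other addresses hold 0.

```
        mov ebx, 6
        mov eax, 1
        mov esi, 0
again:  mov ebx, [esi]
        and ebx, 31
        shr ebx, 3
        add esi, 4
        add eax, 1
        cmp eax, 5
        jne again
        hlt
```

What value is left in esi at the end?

mov ebx, 6 → ebx=6
mov eax, 1 → eax=1
mov esi, 0 → esi=0
mov ebx, [esi] → ebx=M[0]=9
and ebx, 31 → ebx=9&31=9
shr ebx, 3 → ebx=9>>3=1
add esi, 4 → esi=0+4=4
add eax, 1 → eax=1+1=2
cmp eax, 5  (cmp 2,5)
jne again: taken
mov ebx, [esi] → ebx=M[4]=27
and ebx, 31 → ebx=27&31=27
shr ebx, 3 → ebx=27>>3=3
add esi, 4 → esi=4+4=8
add eax, 1 → eax=2+1=3
cmp eax, 5  (cmp 3,5)
jne again: taken
mov ebx, [esi] → ebx=M[8]=21
and ebx, 31 → ebx=21&31=21
shr ebx, 3 → ebx=21>>3=2
add esi, 4 → esi=8+4=12
add eax, 1 → eax=3+1=4
cmp eax, 5  (cmp 4,5)
jne again: taken
mov ebx, [esi] → ebx=M[12]=4
and ebx, 31 → ebx=4&31=4
shr ebx, 3 → ebx=4>>3=0
add esi, 4 → esi=12+4=16
add eax, 1 → eax=4+1=5
cmp eax, 5  (cmp 5,5)
jne again: not taken
halt.

16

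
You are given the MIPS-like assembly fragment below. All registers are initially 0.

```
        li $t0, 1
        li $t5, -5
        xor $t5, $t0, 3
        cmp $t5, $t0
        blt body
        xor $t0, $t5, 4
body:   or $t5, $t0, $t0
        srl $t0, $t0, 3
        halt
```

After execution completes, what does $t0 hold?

0

li $t0, 1 → $t0=1
li $t5, -5 → $t5=-5
xor $t5, $t0, 3 → $t5=1^3=2
cmp $t5, $t0  (cmp 2,1)
blt body: not taken
xor $t0, $t5, 4 → $t0=2^4=6
or $t5, $t0, $t0 → $t5=6|6=6
srl $t0, $t0, 3 → $t0=6>>3=0
halt.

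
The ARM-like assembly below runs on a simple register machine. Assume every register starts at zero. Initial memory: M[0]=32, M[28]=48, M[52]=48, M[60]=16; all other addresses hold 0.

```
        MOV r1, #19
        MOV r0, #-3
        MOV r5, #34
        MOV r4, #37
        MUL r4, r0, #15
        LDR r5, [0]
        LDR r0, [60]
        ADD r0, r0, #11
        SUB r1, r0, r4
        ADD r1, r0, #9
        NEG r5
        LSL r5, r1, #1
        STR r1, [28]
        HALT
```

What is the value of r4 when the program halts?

-45

r1=19
r0=-3
r5=34
r4=37
r4=(-3)*15=-45
r5=M[0]=32
r0=M[60]=16
r0=16+11=27
r1=27-(-45)=72
r1=27+9=36
r5=-(32)=-32
r5=36<<1=72
STR r1, [28] → M[28]=36
halt.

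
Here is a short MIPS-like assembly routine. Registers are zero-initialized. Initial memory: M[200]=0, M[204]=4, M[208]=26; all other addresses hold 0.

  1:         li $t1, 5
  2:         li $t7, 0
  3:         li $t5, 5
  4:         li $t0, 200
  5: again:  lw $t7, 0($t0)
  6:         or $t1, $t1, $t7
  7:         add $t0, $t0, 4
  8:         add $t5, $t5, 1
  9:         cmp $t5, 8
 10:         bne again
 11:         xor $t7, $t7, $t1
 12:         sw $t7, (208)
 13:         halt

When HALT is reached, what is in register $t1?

$t1=5
$t7=0
$t5=5
$t0=200
$t7=M[200]=0
$t1=5|0=5
$t0=200+4=204
$t5=5+1=6
cmp $t5, 8  (cmp 6,8)
bne again: taken
$t7=M[204]=4
$t1=5|4=5
$t0=204+4=208
$t5=6+1=7
cmp $t5, 8  (cmp 7,8)
bne again: taken
$t7=M[208]=26
$t1=5|26=31
$t0=208+4=212
$t5=7+1=8
cmp $t5, 8  (cmp 8,8)
bne again: not taken
$t7=26^31=5
sw $t7, (208) → M[208]=5
halt.

31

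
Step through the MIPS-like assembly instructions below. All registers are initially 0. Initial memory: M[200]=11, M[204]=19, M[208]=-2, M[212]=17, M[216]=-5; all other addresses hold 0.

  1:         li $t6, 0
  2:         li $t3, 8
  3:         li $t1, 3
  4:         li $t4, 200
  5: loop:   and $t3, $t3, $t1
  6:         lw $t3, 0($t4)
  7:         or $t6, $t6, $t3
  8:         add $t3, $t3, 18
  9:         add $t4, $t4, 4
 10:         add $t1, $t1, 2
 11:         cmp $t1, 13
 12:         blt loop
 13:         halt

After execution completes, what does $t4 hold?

li $t6, 0 → $t6=0
li $t3, 8 → $t3=8
li $t1, 3 → $t1=3
li $t4, 200 → $t4=200
and $t3, $t3, $t1 → $t3=8&3=0
lw $t3, 0($t4) → $t3=M[200]=11
or $t6, $t6, $t3 → $t6=0|11=11
add $t3, $t3, 18 → $t3=11+18=29
add $t4, $t4, 4 → $t4=200+4=204
add $t1, $t1, 2 → $t1=3+2=5
cmp $t1, 13  (cmp 5,13)
blt loop: taken
and $t3, $t3, $t1 → $t3=29&5=5
lw $t3, 0($t4) → $t3=M[204]=19
or $t6, $t6, $t3 → $t6=11|19=27
add $t3, $t3, 18 → $t3=19+18=37
add $t4, $t4, 4 → $t4=204+4=208
add $t1, $t1, 2 → $t1=5+2=7
cmp $t1, 13  (cmp 7,13)
blt loop: taken
and $t3, $t3, $t1 → $t3=37&7=5
lw $t3, 0($t4) → $t3=M[208]=-2
or $t6, $t6, $t3 → $t6=27|(-2)=-1
add $t3, $t3, 18 → $t3=(-2)+18=16
add $t4, $t4, 4 → $t4=208+4=212
add $t1, $t1, 2 → $t1=7+2=9
cmp $t1, 13  (cmp 9,13)
blt loop: taken
and $t3, $t3, $t1 → $t3=16&9=0
lw $t3, 0($t4) → $t3=M[212]=17
or $t6, $t6, $t3 → $t6=(-1)|17=-1
add $t3, $t3, 18 → $t3=17+18=35
add $t4, $t4, 4 → $t4=212+4=216
add $t1, $t1, 2 → $t1=9+2=11
cmp $t1, 13  (cmp 11,13)
blt loop: taken
and $t3, $t3, $t1 → $t3=35&11=3
lw $t3, 0($t4) → $t3=M[216]=-5
or $t6, $t6, $t3 → $t6=(-1)|(-5)=-1
add $t3, $t3, 18 → $t3=(-5)+18=13
add $t4, $t4, 4 → $t4=216+4=220
add $t1, $t1, 2 → $t1=11+2=13
cmp $t1, 13  (cmp 13,13)
blt loop: not taken
halt.

220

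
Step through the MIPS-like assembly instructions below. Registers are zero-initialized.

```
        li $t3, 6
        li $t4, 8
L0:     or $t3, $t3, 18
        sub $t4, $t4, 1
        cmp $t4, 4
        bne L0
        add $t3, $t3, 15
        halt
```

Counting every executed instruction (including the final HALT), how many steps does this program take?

li $t3, 6 → $t3=6
li $t4, 8 → $t4=8
or $t3, $t3, 18 → $t3=6|18=22
sub $t4, $t4, 1 → $t4=8-1=7
cmp $t4, 4  (cmp 7,4)
bne L0: taken
or $t3, $t3, 18 → $t3=22|18=22
sub $t4, $t4, 1 → $t4=7-1=6
cmp $t4, 4  (cmp 6,4)
bne L0: taken
or $t3, $t3, 18 → $t3=22|18=22
sub $t4, $t4, 1 → $t4=6-1=5
cmp $t4, 4  (cmp 5,4)
bne L0: taken
or $t3, $t3, 18 → $t3=22|18=22
sub $t4, $t4, 1 → $t4=5-1=4
cmp $t4, 4  (cmp 4,4)
bne L0: not taken
add $t3, $t3, 15 → $t3=22+15=37
halt.
Total executed instructions: 20.

20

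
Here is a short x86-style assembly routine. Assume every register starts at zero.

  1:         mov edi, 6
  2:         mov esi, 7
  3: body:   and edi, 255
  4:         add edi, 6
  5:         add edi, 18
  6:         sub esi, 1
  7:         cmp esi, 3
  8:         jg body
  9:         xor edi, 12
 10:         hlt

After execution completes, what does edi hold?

after mov edi, 6: edi=6
after mov esi, 7: esi=7
after and edi, 255: edi=6&255=6
after add edi, 6: edi=6+6=12
after add edi, 18: edi=12+18=30
after sub esi, 1: esi=7-1=6
cmp esi, 3  (cmp 6,3)
jg body: taken
after and edi, 255: edi=30&255=30
after add edi, 6: edi=30+6=36
after add edi, 18: edi=36+18=54
after sub esi, 1: esi=6-1=5
cmp esi, 3  (cmp 5,3)
jg body: taken
after and edi, 255: edi=54&255=54
after add edi, 6: edi=54+6=60
after add edi, 18: edi=60+18=78
after sub esi, 1: esi=5-1=4
cmp esi, 3  (cmp 4,3)
jg body: taken
after and edi, 255: edi=78&255=78
after add edi, 6: edi=78+6=84
after add edi, 18: edi=84+18=102
after sub esi, 1: esi=4-1=3
cmp esi, 3  (cmp 3,3)
jg body: not taken
after xor edi, 12: edi=102^12=106
halt.

106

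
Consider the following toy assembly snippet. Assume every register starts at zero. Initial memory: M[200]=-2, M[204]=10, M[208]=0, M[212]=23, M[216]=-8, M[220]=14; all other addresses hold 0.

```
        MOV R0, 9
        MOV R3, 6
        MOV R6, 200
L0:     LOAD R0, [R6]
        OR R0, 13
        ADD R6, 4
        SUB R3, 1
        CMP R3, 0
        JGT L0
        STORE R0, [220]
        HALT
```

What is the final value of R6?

224

R0=9
R3=6
R6=200
R0=M[200]=-2
R0=(-2)|13=-1
R6=200+4=204
R3=6-1=5
CMP R3, 0  (cmp 5,0)
JGT L0: taken
R0=M[204]=10
R0=10|13=15
R6=204+4=208
R3=5-1=4
CMP R3, 0  (cmp 4,0)
JGT L0: taken
R0=M[208]=0
R0=0|13=13
R6=208+4=212
R3=4-1=3
CMP R3, 0  (cmp 3,0)
JGT L0: taken
R0=M[212]=23
R0=23|13=31
R6=212+4=216
R3=3-1=2
CMP R3, 0  (cmp 2,0)
JGT L0: taken
R0=M[216]=-8
R0=(-8)|13=-3
R6=216+4=220
R3=2-1=1
CMP R3, 0  (cmp 1,0)
JGT L0: taken
R0=M[220]=14
R0=14|13=15
R6=220+4=224
R3=1-1=0
CMP R3, 0  (cmp 0,0)
JGT L0: not taken
STORE R0, [220] → M[220]=15
halt.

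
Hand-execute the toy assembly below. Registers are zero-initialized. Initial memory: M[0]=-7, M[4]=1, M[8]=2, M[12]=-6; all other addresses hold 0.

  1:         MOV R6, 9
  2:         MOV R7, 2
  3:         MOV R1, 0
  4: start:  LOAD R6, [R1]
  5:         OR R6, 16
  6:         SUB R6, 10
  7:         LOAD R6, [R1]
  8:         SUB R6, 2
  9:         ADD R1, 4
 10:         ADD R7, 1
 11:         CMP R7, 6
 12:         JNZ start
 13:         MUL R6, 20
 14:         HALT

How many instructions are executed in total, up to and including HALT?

41

after MOV R6, 9: R6=9
after MOV R7, 2: R7=2
after MOV R1, 0: R1=0
after LOAD R6, [R1]: R6=M[0]=-7
after OR R6, 16: R6=(-7)|16=-7
after SUB R6, 10: R6=(-7)-10=-17
after LOAD R6, [R1]: R6=M[0]=-7
after SUB R6, 2: R6=(-7)-2=-9
after ADD R1, 4: R1=0+4=4
after ADD R7, 1: R7=2+1=3
CMP R7, 6  (cmp 3,6)
JNZ start: taken
after LOAD R6, [R1]: R6=M[4]=1
after OR R6, 16: R6=1|16=17
after SUB R6, 10: R6=17-10=7
after LOAD R6, [R1]: R6=M[4]=1
after SUB R6, 2: R6=1-2=-1
after ADD R1, 4: R1=4+4=8
after ADD R7, 1: R7=3+1=4
CMP R7, 6  (cmp 4,6)
JNZ start: taken
after LOAD R6, [R1]: R6=M[8]=2
after OR R6, 16: R6=2|16=18
after SUB R6, 10: R6=18-10=8
after LOAD R6, [R1]: R6=M[8]=2
after SUB R6, 2: R6=2-2=0
after ADD R1, 4: R1=8+4=12
after ADD R7, 1: R7=4+1=5
CMP R7, 6  (cmp 5,6)
JNZ start: taken
after LOAD R6, [R1]: R6=M[12]=-6
after OR R6, 16: R6=(-6)|16=-6
after SUB R6, 10: R6=(-6)-10=-16
after LOAD R6, [R1]: R6=M[12]=-6
after SUB R6, 2: R6=(-6)-2=-8
after ADD R1, 4: R1=12+4=16
after ADD R7, 1: R7=5+1=6
CMP R7, 6  (cmp 6,6)
JNZ start: not taken
after MUL R6, 20: R6=(-8)*20=-160
halt.
Total executed instructions: 41.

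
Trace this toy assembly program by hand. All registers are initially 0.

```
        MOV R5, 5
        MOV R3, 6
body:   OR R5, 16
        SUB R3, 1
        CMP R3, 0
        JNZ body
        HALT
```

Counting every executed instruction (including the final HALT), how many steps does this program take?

after MOV R5, 5: R5=5
after MOV R3, 6: R3=6
after OR R5, 16: R5=5|16=21
after SUB R3, 1: R3=6-1=5
CMP R3, 0  (cmp 5,0)
JNZ body: taken
after OR R5, 16: R5=21|16=21
after SUB R3, 1: R3=5-1=4
CMP R3, 0  (cmp 4,0)
JNZ body: taken
after OR R5, 16: R5=21|16=21
after SUB R3, 1: R3=4-1=3
CMP R3, 0  (cmp 3,0)
JNZ body: taken
after OR R5, 16: R5=21|16=21
after SUB R3, 1: R3=3-1=2
CMP R3, 0  (cmp 2,0)
JNZ body: taken
after OR R5, 16: R5=21|16=21
after SUB R3, 1: R3=2-1=1
CMP R3, 0  (cmp 1,0)
JNZ body: taken
after OR R5, 16: R5=21|16=21
after SUB R3, 1: R3=1-1=0
CMP R3, 0  (cmp 0,0)
JNZ body: not taken
halt.
Total executed instructions: 27.

27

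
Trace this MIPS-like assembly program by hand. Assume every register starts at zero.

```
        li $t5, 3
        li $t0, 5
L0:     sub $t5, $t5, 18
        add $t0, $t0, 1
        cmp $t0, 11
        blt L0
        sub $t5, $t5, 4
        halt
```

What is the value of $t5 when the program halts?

-109

$t5=3
$t0=5
$t5=3-18=-15
$t0=5+1=6
cmp $t0, 11  (cmp 6,11)
blt L0: taken
$t5=(-15)-18=-33
$t0=6+1=7
cmp $t0, 11  (cmp 7,11)
blt L0: taken
$t5=(-33)-18=-51
$t0=7+1=8
cmp $t0, 11  (cmp 8,11)
blt L0: taken
$t5=(-51)-18=-69
$t0=8+1=9
cmp $t0, 11  (cmp 9,11)
blt L0: taken
$t5=(-69)-18=-87
$t0=9+1=10
cmp $t0, 11  (cmp 10,11)
blt L0: taken
$t5=(-87)-18=-105
$t0=10+1=11
cmp $t0, 11  (cmp 11,11)
blt L0: not taken
$t5=(-105)-4=-109
halt.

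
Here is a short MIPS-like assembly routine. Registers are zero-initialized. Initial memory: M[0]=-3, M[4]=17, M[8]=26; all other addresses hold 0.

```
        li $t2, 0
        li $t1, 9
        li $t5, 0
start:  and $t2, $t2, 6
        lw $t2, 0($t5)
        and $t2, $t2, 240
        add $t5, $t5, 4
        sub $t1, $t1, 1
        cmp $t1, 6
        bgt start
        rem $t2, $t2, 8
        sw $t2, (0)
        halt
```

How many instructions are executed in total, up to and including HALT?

27

after li $t2, 0: $t2=0
after li $t1, 9: $t1=9
after li $t5, 0: $t5=0
after and $t2, $t2, 6: $t2=0&6=0
after lw $t2, 0($t5): $t2=M[0]=-3
after and $t2, $t2, 240: $t2=(-3)&240=240
after add $t5, $t5, 4: $t5=0+4=4
after sub $t1, $t1, 1: $t1=9-1=8
cmp $t1, 6  (cmp 8,6)
bgt start: taken
after and $t2, $t2, 6: $t2=240&6=0
after lw $t2, 0($t5): $t2=M[4]=17
after and $t2, $t2, 240: $t2=17&240=16
after add $t5, $t5, 4: $t5=4+4=8
after sub $t1, $t1, 1: $t1=8-1=7
cmp $t1, 6  (cmp 7,6)
bgt start: taken
after and $t2, $t2, 6: $t2=16&6=0
after lw $t2, 0($t5): $t2=M[8]=26
after and $t2, $t2, 240: $t2=26&240=16
after add $t5, $t5, 4: $t5=8+4=12
after sub $t1, $t1, 1: $t1=7-1=6
cmp $t1, 6  (cmp 6,6)
bgt start: not taken
after rem $t2, $t2, 8: $t2=16%8=0
sw $t2, (0) → M[0]=0
halt.
Total executed instructions: 27.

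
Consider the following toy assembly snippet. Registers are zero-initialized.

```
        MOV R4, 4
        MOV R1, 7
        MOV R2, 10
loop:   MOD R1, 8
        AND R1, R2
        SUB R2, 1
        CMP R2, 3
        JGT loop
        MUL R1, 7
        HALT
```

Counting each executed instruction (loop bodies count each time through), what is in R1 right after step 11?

0

after MOV R4, 4: R4=4
after MOV R1, 7: R1=7
after MOV R2, 10: R2=10
after MOD R1, 8: R1=7%8=7
after AND R1, R2: R1=7&10=2
after SUB R2, 1: R2=10-1=9
CMP R2, 3  (cmp 9,3)
JGT loop: taken
after MOD R1, 8: R1=2%8=2
after AND R1, R2: R1=2&9=0
after SUB R2, 1: R2=9-1=8
After step 11: R1 = 0.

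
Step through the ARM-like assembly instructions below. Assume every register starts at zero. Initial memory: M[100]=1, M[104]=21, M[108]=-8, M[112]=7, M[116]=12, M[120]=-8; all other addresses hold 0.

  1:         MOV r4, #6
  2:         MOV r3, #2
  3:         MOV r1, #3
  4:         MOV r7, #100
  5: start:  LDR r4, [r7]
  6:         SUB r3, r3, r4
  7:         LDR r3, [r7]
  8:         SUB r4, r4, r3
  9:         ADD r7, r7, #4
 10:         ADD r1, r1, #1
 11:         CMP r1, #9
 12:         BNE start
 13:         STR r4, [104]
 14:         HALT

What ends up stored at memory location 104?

0

r4=6
r3=2
r1=3
r7=100
r4=M[100]=1
r3=2-1=1
r3=M[100]=1
r4=1-1=0
r7=100+4=104
r1=3+1=4
CMP r1, #9  (cmp 4,9)
BNE start: taken
r4=M[104]=21
r3=1-21=-20
r3=M[104]=21
r4=21-21=0
r7=104+4=108
r1=4+1=5
CMP r1, #9  (cmp 5,9)
BNE start: taken
r4=M[108]=-8
r3=21-(-8)=29
r3=M[108]=-8
r4=(-8)-(-8)=0
r7=108+4=112
r1=5+1=6
CMP r1, #9  (cmp 6,9)
BNE start: taken
r4=M[112]=7
r3=(-8)-7=-15
r3=M[112]=7
r4=7-7=0
r7=112+4=116
r1=6+1=7
CMP r1, #9  (cmp 7,9)
BNE start: taken
r4=M[116]=12
r3=7-12=-5
r3=M[116]=12
r4=12-12=0
r7=116+4=120
r1=7+1=8
CMP r1, #9  (cmp 8,9)
BNE start: taken
r4=M[120]=-8
r3=12-(-8)=20
r3=M[120]=-8
r4=(-8)-(-8)=0
r7=120+4=124
r1=8+1=9
CMP r1, #9  (cmp 9,9)
BNE start: not taken
STR r4, [104] → M[104]=0
halt.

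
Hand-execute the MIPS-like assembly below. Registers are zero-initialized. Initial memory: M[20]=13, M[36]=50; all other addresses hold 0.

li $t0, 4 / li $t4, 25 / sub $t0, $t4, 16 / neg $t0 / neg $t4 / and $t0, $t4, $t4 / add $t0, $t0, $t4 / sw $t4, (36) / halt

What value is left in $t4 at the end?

li $t0, 4 → $t0=4
li $t4, 25 → $t4=25
sub $t0, $t4, 16 → $t0=25-16=9
neg $t0 → $t0=-(9)=-9
neg $t4 → $t4=-(25)=-25
and $t0, $t4, $t4 → $t0=(-25)&(-25)=-25
add $t0, $t0, $t4 → $t0=(-25)+(-25)=-50
sw $t4, (36) → M[36]=-25
halt.

-25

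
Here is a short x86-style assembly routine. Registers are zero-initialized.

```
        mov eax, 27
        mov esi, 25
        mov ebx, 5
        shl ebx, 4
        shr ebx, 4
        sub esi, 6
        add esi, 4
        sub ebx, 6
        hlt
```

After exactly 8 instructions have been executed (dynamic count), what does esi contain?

after mov eax, 27: eax=27
after mov esi, 25: esi=25
after mov ebx, 5: ebx=5
after shl ebx, 4: ebx=5<<4=80
after shr ebx, 4: ebx=80>>4=5
after sub esi, 6: esi=25-6=19
after add esi, 4: esi=19+4=23
after sub ebx, 6: ebx=5-6=-1
After step 8: esi = 23.

23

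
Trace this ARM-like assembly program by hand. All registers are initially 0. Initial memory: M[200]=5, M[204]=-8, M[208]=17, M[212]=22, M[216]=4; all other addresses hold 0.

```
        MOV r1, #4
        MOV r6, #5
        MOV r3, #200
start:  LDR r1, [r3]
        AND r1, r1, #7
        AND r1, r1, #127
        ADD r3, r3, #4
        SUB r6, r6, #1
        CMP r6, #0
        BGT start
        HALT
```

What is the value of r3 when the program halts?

220

r1=4
r6=5
r3=200
r1=M[200]=5
r1=5&7=5
r1=5&127=5
r3=200+4=204
r6=5-1=4
CMP r6, #0  (cmp 4,0)
BGT start: taken
r1=M[204]=-8
r1=(-8)&7=0
r1=0&127=0
r3=204+4=208
r6=4-1=3
CMP r6, #0  (cmp 3,0)
BGT start: taken
r1=M[208]=17
r1=17&7=1
r1=1&127=1
r3=208+4=212
r6=3-1=2
CMP r6, #0  (cmp 2,0)
BGT start: taken
r1=M[212]=22
r1=22&7=6
r1=6&127=6
r3=212+4=216
r6=2-1=1
CMP r6, #0  (cmp 1,0)
BGT start: taken
r1=M[216]=4
r1=4&7=4
r1=4&127=4
r3=216+4=220
r6=1-1=0
CMP r6, #0  (cmp 0,0)
BGT start: not taken
halt.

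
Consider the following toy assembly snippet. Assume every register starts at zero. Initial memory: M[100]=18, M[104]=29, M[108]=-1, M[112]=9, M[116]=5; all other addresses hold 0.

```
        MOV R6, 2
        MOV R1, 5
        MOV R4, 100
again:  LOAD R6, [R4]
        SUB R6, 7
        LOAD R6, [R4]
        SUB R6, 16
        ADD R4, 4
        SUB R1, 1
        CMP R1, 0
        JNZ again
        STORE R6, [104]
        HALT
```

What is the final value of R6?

-11

MOV R6, 2 → R6=2
MOV R1, 5 → R1=5
MOV R4, 100 → R4=100
LOAD R6, [R4] → R6=M[100]=18
SUB R6, 7 → R6=18-7=11
LOAD R6, [R4] → R6=M[100]=18
SUB R6, 16 → R6=18-16=2
ADD R4, 4 → R4=100+4=104
SUB R1, 1 → R1=5-1=4
CMP R1, 0  (cmp 4,0)
JNZ again: taken
LOAD R6, [R4] → R6=M[104]=29
SUB R6, 7 → R6=29-7=22
LOAD R6, [R4] → R6=M[104]=29
SUB R6, 16 → R6=29-16=13
ADD R4, 4 → R4=104+4=108
SUB R1, 1 → R1=4-1=3
CMP R1, 0  (cmp 3,0)
JNZ again: taken
LOAD R6, [R4] → R6=M[108]=-1
SUB R6, 7 → R6=(-1)-7=-8
LOAD R6, [R4] → R6=M[108]=-1
SUB R6, 16 → R6=(-1)-16=-17
ADD R4, 4 → R4=108+4=112
SUB R1, 1 → R1=3-1=2
CMP R1, 0  (cmp 2,0)
JNZ again: taken
LOAD R6, [R4] → R6=M[112]=9
SUB R6, 7 → R6=9-7=2
LOAD R6, [R4] → R6=M[112]=9
SUB R6, 16 → R6=9-16=-7
ADD R4, 4 → R4=112+4=116
SUB R1, 1 → R1=2-1=1
CMP R1, 0  (cmp 1,0)
JNZ again: taken
LOAD R6, [R4] → R6=M[116]=5
SUB R6, 7 → R6=5-7=-2
LOAD R6, [R4] → R6=M[116]=5
SUB R6, 16 → R6=5-16=-11
ADD R4, 4 → R4=116+4=120
SUB R1, 1 → R1=1-1=0
CMP R1, 0  (cmp 0,0)
JNZ again: not taken
STORE R6, [104] → M[104]=-11
halt.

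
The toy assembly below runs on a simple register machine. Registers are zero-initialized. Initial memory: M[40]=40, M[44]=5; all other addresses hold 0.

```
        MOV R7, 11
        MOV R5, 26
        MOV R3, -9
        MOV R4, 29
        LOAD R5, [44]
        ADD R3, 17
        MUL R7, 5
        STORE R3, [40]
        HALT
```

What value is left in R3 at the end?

after MOV R7, 11: R7=11
after MOV R5, 26: R5=26
after MOV R3, -9: R3=-9
after MOV R4, 29: R4=29
after LOAD R5, [44]: R5=M[44]=5
after ADD R3, 17: R3=(-9)+17=8
after MUL R7, 5: R7=11*5=55
STORE R3, [40] → M[40]=8
halt.

8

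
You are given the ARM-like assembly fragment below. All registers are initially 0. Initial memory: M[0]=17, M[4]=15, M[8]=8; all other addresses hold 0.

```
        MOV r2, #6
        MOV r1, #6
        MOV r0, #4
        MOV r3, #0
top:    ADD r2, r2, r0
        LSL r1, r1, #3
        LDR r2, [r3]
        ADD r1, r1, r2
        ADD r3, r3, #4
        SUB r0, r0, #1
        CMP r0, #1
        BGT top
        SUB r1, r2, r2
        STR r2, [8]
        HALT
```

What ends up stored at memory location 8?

8

r2=6
r1=6
r0=4
r3=0
r2=6+4=10
r1=6<<3=48
r2=M[0]=17
r1=48+17=65
r3=0+4=4
r0=4-1=3
CMP r0, #1  (cmp 3,1)
BGT top: taken
r2=17+3=20
r1=65<<3=520
r2=M[4]=15
r1=520+15=535
r3=4+4=8
r0=3-1=2
CMP r0, #1  (cmp 2,1)
BGT top: taken
r2=15+2=17
r1=535<<3=4280
r2=M[8]=8
r1=4280+8=4288
r3=8+4=12
r0=2-1=1
CMP r0, #1  (cmp 1,1)
BGT top: not taken
r1=8-8=0
STR r2, [8] → M[8]=8
halt.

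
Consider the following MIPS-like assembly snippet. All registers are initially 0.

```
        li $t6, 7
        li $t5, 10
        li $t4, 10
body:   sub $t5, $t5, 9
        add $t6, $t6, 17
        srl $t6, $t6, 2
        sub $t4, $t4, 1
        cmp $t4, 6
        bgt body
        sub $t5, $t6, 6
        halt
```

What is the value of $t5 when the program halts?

-1

$t6=7
$t5=10
$t4=10
$t5=10-9=1
$t6=7+17=24
$t6=24>>2=6
$t4=10-1=9
cmp $t4, 6  (cmp 9,6)
bgt body: taken
$t5=1-9=-8
$t6=6+17=23
$t6=23>>2=5
$t4=9-1=8
cmp $t4, 6  (cmp 8,6)
bgt body: taken
$t5=(-8)-9=-17
$t6=5+17=22
$t6=22>>2=5
$t4=8-1=7
cmp $t4, 6  (cmp 7,6)
bgt body: taken
$t5=(-17)-9=-26
$t6=5+17=22
$t6=22>>2=5
$t4=7-1=6
cmp $t4, 6  (cmp 6,6)
bgt body: not taken
$t5=5-6=-1
halt.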